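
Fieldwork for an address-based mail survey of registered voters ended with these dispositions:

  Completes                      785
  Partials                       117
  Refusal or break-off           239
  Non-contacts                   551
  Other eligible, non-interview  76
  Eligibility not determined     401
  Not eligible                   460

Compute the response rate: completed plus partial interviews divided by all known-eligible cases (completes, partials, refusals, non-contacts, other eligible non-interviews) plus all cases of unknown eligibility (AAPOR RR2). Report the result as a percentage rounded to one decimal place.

41.6%

Numerator → 785 + 117 = 902
Denom → 785 + 117 + 239 + 551 + 76 + 401 = 2169
RR2 = 902 / 2169 = 0.4159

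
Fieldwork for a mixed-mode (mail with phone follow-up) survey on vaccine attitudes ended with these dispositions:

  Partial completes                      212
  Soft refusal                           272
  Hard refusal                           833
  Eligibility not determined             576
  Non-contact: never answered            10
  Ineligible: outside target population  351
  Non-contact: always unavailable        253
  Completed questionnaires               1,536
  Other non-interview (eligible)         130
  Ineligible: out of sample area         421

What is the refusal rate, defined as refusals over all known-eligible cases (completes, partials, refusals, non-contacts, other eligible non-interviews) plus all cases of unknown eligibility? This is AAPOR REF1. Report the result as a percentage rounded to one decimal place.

Refused = 833 + 272 = 1105
No answer / not reached = 10 + 253 = 263
Not eligible = 351 + 421 = 772
Num = 1105
Base = 1536 + 212 + 1105 + 263 + 130 + 576 = 3822
REF1 = 1105 / 3822 = 0.2891

28.9%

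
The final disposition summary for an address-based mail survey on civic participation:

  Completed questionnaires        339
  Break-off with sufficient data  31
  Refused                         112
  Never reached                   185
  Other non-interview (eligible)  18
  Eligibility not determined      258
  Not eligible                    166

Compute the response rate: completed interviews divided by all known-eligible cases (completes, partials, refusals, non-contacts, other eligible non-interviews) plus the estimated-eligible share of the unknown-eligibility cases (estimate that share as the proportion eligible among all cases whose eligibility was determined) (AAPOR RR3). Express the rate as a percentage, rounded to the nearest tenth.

38.0%

Num → 339
Known eligible → 339 + 31 + 112 + 185 + 18 = 685
e = 685 / (685 + 166) = 685 / 851 = 0.8049
Estimated eligible among unknowns → 0.8049 × 258 = 207.66
Denom → 685 + 207.66 = 892.66
RR3 = 339 / 892.66 = 0.3798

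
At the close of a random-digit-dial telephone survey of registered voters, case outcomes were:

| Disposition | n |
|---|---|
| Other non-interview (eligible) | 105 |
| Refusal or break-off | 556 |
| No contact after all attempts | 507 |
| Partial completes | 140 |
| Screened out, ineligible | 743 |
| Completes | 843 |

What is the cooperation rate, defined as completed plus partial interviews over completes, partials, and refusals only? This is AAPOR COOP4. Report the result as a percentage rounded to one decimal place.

63.9%

Num = 843 + 140 = 983
Denom = 843 + 140 + 556 = 1539
COOP4 = 983 / 1539 = 0.6387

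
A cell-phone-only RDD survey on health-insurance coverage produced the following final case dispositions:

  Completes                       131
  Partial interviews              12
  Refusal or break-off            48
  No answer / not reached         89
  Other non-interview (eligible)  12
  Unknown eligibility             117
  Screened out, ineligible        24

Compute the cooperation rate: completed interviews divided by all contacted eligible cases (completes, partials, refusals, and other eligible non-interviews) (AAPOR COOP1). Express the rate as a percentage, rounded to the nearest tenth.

64.5%

Top: 131
Denom: 131 + 12 + 48 + 12 = 203
COOP1 = 131 / 203 = 0.6453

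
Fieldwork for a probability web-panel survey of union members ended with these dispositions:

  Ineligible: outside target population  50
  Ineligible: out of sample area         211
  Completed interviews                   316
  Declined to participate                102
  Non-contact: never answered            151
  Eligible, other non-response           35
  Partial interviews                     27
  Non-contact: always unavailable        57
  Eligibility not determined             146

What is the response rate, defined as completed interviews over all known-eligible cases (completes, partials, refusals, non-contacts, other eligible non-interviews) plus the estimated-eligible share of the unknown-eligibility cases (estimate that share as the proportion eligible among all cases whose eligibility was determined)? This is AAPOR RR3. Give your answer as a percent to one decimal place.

No contact after all attempts = 151 + 57 = 208
Ineligible = 50 + 211 = 261
Top: 316
Known eligible: 316 + 27 + 102 + 208 + 35 = 688
e = 688 / (688 + 261) = 688 / 949 = 0.7250
e × U: 0.7250 × 146 = 105.85
Base: 688 + 105.85 = 793.85
RR3 = 316 / 793.85 = 0.3981

39.8%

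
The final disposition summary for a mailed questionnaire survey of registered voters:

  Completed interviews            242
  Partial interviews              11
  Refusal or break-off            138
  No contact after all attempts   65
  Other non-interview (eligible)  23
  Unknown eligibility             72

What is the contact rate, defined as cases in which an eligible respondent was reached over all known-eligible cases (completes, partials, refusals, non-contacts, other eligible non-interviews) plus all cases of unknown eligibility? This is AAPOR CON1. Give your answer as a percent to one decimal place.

75.1%

Top = 242 + 11 + 138 + 23 = 414
Denom = 242 + 11 + 138 + 65 + 23 + 72 = 551
CON1 = 414 / 551 = 0.7514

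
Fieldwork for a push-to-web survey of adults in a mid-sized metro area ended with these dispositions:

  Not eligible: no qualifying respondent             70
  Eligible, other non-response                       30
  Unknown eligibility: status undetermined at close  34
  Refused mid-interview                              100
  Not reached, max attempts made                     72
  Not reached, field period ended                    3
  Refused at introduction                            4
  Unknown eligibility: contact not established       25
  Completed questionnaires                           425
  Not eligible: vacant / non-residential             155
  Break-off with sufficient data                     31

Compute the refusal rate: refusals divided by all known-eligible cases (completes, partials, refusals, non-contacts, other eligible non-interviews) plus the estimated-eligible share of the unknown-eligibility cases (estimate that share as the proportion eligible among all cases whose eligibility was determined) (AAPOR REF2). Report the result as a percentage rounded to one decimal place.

Refusals = 4 + 100 = 104
No answer / not reached = 3 + 72 = 75
Unknown if eligible = 25 + 34 = 59
Out of scope = 70 + 155 = 225
Numerator: 104
Eligible (known): 425 + 31 + 104 + 75 + 30 = 665
e = 665 / (665 + 225) = 665 / 890 = 0.7472
e × U: 0.7472 × 59 = 44.08
Denominator: 665 + 44.08 = 709.08
REF2 = 104 / 709.08 = 0.1467

14.7%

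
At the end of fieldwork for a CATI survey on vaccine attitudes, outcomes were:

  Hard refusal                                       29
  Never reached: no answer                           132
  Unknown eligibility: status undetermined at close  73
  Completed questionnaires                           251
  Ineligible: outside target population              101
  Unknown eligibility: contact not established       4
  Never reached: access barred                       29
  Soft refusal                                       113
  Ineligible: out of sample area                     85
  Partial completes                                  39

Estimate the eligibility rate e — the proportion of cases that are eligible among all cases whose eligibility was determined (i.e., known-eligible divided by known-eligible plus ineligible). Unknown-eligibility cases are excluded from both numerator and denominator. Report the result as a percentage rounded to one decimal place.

76.1%

Refusals = 29 + 113 = 142
No contact after all attempts = 132 + 29 = 161
Unknown if eligible = 4 + 73 = 77
Screened out, ineligible = 101 + 85 = 186
Determined eligible: 251 + 39 + 142 + 161 = 593
e = 593 / (593 + 186) = 593 / 779 = 0.7612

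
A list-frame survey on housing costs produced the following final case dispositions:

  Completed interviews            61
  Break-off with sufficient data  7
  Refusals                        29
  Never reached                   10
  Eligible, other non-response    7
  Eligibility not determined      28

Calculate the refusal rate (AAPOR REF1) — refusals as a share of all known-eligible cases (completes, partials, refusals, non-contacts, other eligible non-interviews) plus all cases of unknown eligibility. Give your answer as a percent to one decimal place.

20.4%

Num: 29
Base: 61 + 7 + 29 + 10 + 7 + 28 = 142
REF1 = 29 / 142 = 0.2042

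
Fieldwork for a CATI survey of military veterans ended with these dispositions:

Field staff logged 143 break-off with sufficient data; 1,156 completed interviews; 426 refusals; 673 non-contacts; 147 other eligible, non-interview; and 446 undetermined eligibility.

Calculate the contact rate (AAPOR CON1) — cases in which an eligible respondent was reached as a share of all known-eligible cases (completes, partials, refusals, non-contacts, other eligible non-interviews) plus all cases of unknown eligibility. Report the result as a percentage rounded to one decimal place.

62.6%

Top → 1156 + 143 + 426 + 147 = 1872
Denom → 1156 + 143 + 426 + 673 + 147 + 446 = 2991
CON1 = 1872 / 2991 = 0.6259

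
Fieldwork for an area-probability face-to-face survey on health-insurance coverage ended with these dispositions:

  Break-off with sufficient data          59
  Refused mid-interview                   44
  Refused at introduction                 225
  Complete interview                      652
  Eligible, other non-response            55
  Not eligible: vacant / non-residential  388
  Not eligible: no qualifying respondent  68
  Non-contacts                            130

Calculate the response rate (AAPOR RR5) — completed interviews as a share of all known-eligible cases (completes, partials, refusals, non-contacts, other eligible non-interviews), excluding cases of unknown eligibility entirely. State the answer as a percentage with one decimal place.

56.0%

Refused = 225 + 44 = 269
Ineligible = 68 + 388 = 456
Top: 652
Denom: 652 + 59 + 269 + 130 + 55 = 1165
RR5 = 652 / 1165 = 0.5597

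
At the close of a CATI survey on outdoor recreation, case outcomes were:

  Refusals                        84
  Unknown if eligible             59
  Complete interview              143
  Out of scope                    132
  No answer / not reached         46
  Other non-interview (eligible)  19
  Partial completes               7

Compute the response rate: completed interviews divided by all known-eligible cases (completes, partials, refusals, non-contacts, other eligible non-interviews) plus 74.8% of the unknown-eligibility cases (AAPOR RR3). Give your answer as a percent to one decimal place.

41.7%

Numerator = 143
Determined eligible = 143 + 7 + 84 + 46 + 19 = 299
e × U = 0.7480 × 59 = 44.13
Denom = 299 + 44.13 = 343.13
RR3 = 143 / 343.13 = 0.4168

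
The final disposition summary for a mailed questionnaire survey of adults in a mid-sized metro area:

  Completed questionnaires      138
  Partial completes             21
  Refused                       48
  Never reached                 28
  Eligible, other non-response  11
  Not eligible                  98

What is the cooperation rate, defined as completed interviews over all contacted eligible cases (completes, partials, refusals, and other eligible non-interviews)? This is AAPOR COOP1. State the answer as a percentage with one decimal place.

Numerator = 138
Denominator = 138 + 21 + 48 + 11 = 218
COOP1 = 138 / 218 = 0.6330

63.3%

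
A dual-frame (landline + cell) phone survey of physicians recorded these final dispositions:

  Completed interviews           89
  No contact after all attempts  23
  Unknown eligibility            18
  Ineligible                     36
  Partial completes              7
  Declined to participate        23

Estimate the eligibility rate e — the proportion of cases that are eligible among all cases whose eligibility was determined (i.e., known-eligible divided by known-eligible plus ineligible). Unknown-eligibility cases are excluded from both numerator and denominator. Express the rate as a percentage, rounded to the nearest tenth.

Known eligible → 89 + 7 + 23 + 23 = 142
e = 142 / (142 + 36) = 142 / 178 = 0.7978

79.8%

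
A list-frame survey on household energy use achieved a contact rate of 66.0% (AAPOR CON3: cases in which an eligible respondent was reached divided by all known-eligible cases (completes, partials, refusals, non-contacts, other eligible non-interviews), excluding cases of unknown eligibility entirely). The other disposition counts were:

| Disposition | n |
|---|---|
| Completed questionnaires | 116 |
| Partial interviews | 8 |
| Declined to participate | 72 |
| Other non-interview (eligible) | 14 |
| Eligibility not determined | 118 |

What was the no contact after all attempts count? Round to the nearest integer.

Top: 116 + 8 + 72 + 14 = 210
CON3 = 210 / D = 0.660
D = 210 / 0.660 = 318.2
Other denominator terms total 210
no contact after all attempts = 318.2 − 210 ≈ 108

108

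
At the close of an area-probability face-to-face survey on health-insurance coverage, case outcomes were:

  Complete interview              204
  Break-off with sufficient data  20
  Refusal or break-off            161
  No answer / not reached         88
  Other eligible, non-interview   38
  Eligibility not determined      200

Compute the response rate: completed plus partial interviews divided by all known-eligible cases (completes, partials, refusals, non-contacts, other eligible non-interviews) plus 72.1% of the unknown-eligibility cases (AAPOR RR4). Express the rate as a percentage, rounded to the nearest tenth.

34.2%

Numerator: 204 + 20 = 224
Eligible (known): 204 + 20 + 161 + 88 + 38 = 511
e × U: 0.7210 × 200 = 144.20
Denominator: 511 + 144.20 = 655.20
RR4 = 224 / 655.20 = 0.3419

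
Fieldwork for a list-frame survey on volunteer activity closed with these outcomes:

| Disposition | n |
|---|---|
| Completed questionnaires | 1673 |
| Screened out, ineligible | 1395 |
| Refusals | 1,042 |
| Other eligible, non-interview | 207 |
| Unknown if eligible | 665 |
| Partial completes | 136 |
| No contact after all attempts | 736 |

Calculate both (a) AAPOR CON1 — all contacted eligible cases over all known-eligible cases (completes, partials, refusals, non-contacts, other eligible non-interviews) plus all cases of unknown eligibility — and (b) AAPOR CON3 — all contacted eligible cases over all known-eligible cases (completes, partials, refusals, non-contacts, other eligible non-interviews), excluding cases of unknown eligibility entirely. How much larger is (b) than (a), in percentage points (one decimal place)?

Numerator → 1673 + 136 + 1042 + 207 = 3058
Denom → 1673 + 136 + 1042 + 736 + 207 + 665 = 4459
CON1 = 3058 / 4459 = 0.6858
Denom → 1673 + 136 + 1042 + 736 + 207 = 3794
CON3 = 3058 / 3794 = 0.8060
Difference = 80.60 − 68.58 = 12.02 percentage points

12.0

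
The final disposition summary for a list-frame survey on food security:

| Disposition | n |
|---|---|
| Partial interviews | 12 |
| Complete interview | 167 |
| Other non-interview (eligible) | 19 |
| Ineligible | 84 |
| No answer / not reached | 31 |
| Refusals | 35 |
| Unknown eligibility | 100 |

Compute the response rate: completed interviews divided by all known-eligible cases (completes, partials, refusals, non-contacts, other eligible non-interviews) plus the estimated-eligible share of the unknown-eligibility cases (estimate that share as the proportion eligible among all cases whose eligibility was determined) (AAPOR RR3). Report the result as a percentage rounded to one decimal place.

49.1%

Num = 167
Determined eligible = 167 + 12 + 35 + 31 + 19 = 264
e = 264 / (264 + 84) = 264 / 348 = 0.7586
e × U = 0.7586 × 100 = 75.86
Denominator = 264 + 75.86 = 339.86
RR3 = 167 / 339.86 = 0.4914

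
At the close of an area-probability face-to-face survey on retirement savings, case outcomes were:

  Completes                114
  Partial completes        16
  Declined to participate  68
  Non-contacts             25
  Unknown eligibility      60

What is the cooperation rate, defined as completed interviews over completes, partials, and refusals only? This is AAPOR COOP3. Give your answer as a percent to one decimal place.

57.6%

Top = 114
Denominator = 114 + 16 + 68 = 198
COOP3 = 114 / 198 = 0.5758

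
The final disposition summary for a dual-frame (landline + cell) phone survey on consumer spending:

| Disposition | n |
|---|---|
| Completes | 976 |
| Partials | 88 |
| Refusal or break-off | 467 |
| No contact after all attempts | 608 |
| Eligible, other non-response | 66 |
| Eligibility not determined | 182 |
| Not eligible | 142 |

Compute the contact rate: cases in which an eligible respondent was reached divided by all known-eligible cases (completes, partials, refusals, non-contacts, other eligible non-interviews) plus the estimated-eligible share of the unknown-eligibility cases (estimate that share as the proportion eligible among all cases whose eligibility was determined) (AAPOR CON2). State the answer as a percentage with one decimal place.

Top → 976 + 88 + 467 + 66 = 1597
Determined eligible → 976 + 88 + 467 + 608 + 66 = 2205
e = 2205 / (2205 + 142) = 2205 / 2347 = 0.9395
e × U → 0.9395 × 182 = 170.99
Denominator → 2205 + 170.99 = 2375.99
CON2 = 1597 / 2375.99 = 0.6721

67.2%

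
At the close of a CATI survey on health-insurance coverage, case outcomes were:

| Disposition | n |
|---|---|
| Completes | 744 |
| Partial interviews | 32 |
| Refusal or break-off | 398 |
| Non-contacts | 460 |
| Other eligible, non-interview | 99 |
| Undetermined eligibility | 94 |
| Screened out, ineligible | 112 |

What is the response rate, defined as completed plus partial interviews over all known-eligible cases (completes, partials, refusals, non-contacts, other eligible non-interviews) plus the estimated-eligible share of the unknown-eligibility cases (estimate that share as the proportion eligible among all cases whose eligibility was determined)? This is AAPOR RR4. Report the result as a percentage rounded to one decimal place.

42.6%

Numerator = 744 + 32 = 776
Eligible (known) = 744 + 32 + 398 + 460 + 99 = 1733
e = 1733 / (1733 + 112) = 1733 / 1845 = 0.9393
Eligible share of unknowns = 0.9393 × 94 = 88.29
Denominator = 1733 + 88.29 = 1821.29
RR4 = 776 / 1821.29 = 0.4261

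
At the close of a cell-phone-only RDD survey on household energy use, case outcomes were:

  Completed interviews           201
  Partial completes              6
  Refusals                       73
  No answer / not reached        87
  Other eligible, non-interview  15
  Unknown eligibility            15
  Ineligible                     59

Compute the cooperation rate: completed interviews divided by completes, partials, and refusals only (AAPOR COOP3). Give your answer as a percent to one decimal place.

Top: 201
Denom: 201 + 6 + 73 = 280
COOP3 = 201 / 280 = 0.7179

71.8%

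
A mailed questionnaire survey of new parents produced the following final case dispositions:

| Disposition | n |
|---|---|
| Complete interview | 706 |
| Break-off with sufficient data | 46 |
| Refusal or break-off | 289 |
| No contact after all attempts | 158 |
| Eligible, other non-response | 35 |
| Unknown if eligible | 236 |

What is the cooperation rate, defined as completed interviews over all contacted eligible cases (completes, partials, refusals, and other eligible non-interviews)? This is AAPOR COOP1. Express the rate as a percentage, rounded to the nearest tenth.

65.6%

Top = 706
Base = 706 + 46 + 289 + 35 = 1076
COOP1 = 706 / 1076 = 0.6561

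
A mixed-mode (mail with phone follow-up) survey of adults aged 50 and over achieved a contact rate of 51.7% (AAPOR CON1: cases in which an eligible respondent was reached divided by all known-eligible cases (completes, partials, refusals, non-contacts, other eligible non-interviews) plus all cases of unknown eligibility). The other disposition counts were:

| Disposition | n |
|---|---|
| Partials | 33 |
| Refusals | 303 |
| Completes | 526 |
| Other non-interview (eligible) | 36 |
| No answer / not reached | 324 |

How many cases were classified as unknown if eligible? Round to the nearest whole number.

515

Numerator = 526 + 33 + 303 + 36 = 898
CON1 = 898 / D = 0.517
D = 898 / 0.517 = 1736.9
Remaining denominator categories sum to 1222
unknown if eligible = 1736.9 − 1222 ≈ 515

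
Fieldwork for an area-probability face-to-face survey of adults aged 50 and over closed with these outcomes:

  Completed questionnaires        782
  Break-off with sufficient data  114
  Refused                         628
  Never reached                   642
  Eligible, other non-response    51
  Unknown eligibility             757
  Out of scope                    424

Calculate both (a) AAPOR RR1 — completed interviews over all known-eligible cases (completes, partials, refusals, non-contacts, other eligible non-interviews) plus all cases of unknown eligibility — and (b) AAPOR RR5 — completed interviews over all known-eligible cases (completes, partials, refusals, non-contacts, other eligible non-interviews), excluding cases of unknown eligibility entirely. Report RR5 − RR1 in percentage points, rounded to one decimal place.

9.0

Numerator → 782
Base → 782 + 114 + 628 + 642 + 51 + 757 = 2974
RR1 = 782 / 2974 = 0.2629
Base → 782 + 114 + 628 + 642 + 51 = 2217
RR5 = 782 / 2217 = 0.3527
Difference = 35.27 − 26.29 = 8.98 percentage points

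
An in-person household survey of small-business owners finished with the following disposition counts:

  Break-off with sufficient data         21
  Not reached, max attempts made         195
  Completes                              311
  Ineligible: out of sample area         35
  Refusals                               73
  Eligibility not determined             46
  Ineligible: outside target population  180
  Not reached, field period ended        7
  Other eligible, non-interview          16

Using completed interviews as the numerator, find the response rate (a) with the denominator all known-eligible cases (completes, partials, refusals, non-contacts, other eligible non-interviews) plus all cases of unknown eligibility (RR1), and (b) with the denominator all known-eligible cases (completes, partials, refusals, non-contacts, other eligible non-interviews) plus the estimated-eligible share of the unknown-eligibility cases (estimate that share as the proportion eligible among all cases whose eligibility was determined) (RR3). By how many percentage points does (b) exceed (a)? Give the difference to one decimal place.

Non-contacts = 7 + 195 = 202
Out of scope = 180 + 35 = 215
Top: 311
Denominator: 311 + 21 + 73 + 202 + 16 + 46 = 669
RR1 = 311 / 669 = 0.4649
Known eligible: 311 + 21 + 73 + 202 + 16 = 623
e = 623 / (623 + 215) = 623 / 838 = 0.7434
Eligible share of unknowns: 0.7434 × 46 = 34.20
Denominator: 623 + 34.20 = 657.20
RR3 = 311 / 657.20 = 0.4732
Difference = 47.32 − 46.49 = 0.83 percentage points

0.8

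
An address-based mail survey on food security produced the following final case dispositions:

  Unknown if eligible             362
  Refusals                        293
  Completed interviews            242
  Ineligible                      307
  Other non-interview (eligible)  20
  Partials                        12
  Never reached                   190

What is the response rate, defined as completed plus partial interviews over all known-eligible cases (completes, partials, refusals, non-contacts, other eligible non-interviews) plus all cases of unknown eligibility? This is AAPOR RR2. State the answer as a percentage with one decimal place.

22.7%

Top = 242 + 12 = 254
Denom = 242 + 12 + 293 + 190 + 20 + 362 = 1119
RR2 = 254 / 1119 = 0.2270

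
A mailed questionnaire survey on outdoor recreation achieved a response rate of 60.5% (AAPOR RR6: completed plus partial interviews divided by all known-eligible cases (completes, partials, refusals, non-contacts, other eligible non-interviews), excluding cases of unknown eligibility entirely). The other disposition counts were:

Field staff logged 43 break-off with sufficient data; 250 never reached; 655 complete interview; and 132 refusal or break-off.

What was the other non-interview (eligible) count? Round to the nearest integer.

Numerator = 655 + 43 = 698
RR6 = 698 / D = 0.605
D = 698 / 0.605 = 1153.7
Other denominator terms total 1080
other non-interview (eligible) = 1153.7 − 1080 ≈ 74

74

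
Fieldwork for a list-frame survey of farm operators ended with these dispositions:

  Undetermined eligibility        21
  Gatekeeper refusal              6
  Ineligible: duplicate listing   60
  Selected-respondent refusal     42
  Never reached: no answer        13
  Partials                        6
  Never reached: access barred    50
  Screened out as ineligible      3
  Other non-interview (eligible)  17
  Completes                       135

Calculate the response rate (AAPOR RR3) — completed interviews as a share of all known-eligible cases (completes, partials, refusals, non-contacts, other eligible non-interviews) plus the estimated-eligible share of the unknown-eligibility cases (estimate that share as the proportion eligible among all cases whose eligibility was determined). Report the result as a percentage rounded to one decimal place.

47.2%

Refusals = 6 + 42 = 48
No contact after all attempts = 13 + 50 = 63
Not eligible = 3 + 60 = 63
Num: 135
Determined eligible: 135 + 6 + 48 + 63 + 17 = 269
e = 269 / (269 + 63) = 269 / 332 = 0.8102
e × U: 0.8102 × 21 = 17.01
Denominator: 269 + 17.01 = 286.01
RR3 = 135 / 286.01 = 0.4720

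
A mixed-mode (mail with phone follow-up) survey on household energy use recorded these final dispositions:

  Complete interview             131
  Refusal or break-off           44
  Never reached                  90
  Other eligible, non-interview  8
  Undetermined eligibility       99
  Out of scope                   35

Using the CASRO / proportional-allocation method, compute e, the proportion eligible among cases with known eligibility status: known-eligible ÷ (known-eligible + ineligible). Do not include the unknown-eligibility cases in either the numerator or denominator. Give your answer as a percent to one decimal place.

Eligible (known): 131 + 44 + 90 + 8 = 273
e = 273 / (273 + 35) = 273 / 308 = 0.8864

88.6%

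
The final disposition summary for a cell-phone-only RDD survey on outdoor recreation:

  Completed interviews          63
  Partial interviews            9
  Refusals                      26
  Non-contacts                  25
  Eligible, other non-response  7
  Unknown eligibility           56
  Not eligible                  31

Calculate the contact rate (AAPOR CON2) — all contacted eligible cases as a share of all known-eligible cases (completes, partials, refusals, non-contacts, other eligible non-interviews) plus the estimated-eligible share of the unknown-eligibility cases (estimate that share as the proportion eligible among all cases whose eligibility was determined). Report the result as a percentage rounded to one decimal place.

59.9%

Top → 63 + 9 + 26 + 7 = 105
Known eligible → 63 + 9 + 26 + 25 + 7 = 130
e = 130 / (130 + 31) = 130 / 161 = 0.8075
Estimated eligible among unknowns → 0.8075 × 56 = 45.22
Denominator → 130 + 45.22 = 175.22
CON2 = 105 / 175.22 = 0.5992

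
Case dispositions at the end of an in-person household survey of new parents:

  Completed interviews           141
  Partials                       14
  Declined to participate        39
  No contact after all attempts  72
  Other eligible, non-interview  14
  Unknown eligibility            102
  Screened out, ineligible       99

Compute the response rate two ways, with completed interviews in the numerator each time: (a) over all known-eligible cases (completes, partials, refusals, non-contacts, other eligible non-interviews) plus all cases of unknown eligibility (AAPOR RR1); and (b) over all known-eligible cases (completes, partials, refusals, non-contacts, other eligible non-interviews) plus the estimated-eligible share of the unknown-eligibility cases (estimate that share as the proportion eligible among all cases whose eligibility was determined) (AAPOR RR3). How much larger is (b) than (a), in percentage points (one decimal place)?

2.8

Numerator: 141
Denom: 141 + 14 + 39 + 72 + 14 + 102 = 382
RR1 = 141 / 382 = 0.3691
Determined eligible: 141 + 14 + 39 + 72 + 14 = 280
e = 280 / (280 + 99) = 280 / 379 = 0.7388
Eligible share of unknowns: 0.7388 × 102 = 75.36
Denom: 280 + 75.36 = 355.36
RR3 = 141 / 355.36 = 0.3968
Difference = 39.68 − 36.91 = 2.77 percentage points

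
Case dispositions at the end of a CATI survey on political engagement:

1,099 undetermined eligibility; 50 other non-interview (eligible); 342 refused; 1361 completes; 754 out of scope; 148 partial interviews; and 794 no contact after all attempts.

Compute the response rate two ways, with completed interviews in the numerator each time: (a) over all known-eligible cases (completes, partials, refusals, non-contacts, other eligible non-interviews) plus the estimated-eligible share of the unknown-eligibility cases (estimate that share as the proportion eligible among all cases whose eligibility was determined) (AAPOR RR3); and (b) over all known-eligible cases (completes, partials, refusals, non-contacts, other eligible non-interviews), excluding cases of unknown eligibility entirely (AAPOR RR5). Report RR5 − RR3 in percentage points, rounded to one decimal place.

Top → 1361
Known eligible → 1361 + 148 + 342 + 794 + 50 = 2695
e = 2695 / (2695 + 754) = 2695 / 3449 = 0.7814
Eligible share of unknowns → 0.7814 × 1099 = 858.76
Denom → 2695 + 858.76 = 3553.76
RR3 = 1361 / 3553.76 = 0.3830
Denom → 1361 + 148 + 342 + 794 + 50 = 2695
RR5 = 1361 / 2695 = 0.5050
Difference = 50.50 − 38.30 = 12.20 percentage points

12.2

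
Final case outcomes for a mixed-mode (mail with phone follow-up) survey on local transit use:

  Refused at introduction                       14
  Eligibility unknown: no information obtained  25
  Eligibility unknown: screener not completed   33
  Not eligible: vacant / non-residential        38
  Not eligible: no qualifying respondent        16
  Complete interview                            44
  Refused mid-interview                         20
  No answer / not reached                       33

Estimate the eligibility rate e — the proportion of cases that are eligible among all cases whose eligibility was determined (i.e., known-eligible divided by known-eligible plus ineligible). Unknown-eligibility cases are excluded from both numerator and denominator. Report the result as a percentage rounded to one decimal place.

67.3%

Refused = 14 + 20 = 34
Eligibility not determined = 33 + 25 = 58
Out of scope = 16 + 38 = 54
Eligible (known): 44 + 34 + 33 = 111
e = 111 / (111 + 54) = 111 / 165 = 0.6727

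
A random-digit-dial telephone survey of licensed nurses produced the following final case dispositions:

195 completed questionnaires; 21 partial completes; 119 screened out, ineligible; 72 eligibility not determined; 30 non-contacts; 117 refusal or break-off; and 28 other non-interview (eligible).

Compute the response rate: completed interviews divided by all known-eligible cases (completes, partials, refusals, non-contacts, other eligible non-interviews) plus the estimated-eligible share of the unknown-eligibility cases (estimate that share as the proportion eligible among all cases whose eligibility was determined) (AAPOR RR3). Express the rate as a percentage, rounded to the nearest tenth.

Num = 195
Eligible (known) = 195 + 21 + 117 + 30 + 28 = 391
e = 391 / (391 + 119) = 391 / 510 = 0.7667
Eligible share of unknowns = 0.7667 × 72 = 55.20
Base = 391 + 55.20 = 446.20
RR3 = 195 / 446.20 = 0.4370

43.7%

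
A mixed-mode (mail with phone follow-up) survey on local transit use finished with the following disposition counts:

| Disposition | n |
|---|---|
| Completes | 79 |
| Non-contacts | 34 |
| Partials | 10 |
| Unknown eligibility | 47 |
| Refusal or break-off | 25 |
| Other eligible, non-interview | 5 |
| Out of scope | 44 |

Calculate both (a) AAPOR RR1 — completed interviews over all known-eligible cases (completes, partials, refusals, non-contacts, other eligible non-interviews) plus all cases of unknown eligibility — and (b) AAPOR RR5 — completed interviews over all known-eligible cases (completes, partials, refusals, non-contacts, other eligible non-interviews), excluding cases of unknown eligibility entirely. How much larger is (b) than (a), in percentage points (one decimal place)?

Num → 79
Denominator → 79 + 10 + 25 + 34 + 5 + 47 = 200
RR1 = 79 / 200 = 0.3950
Denominator → 79 + 10 + 25 + 34 + 5 = 153
RR5 = 79 / 153 = 0.5163
Difference = 51.63 − 39.50 = 12.13 percentage points

12.1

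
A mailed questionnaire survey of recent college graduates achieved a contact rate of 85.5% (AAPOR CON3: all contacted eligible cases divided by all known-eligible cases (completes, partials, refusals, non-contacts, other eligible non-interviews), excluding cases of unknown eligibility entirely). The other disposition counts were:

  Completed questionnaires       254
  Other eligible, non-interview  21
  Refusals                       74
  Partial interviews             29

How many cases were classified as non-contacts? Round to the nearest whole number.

Num: 254 + 29 + 74 + 21 = 378
CON3 = 378 / D = 0.855
D = 378 / 0.855 = 442.1
Other denominator terms total 378
non-contacts = 442.1 − 378 ≈ 64

64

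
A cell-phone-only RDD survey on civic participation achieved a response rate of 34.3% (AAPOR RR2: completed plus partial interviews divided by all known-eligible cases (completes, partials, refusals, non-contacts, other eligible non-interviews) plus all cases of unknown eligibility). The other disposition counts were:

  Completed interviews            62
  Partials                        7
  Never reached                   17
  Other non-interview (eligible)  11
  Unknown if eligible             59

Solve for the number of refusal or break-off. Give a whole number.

45

Numerator → 62 + 7 = 69
RR2 = 69 / D = 0.343
D = 69 / 0.343 = 201.2
Rest of base = 156
refusal or break-off = 201.2 − 156 ≈ 45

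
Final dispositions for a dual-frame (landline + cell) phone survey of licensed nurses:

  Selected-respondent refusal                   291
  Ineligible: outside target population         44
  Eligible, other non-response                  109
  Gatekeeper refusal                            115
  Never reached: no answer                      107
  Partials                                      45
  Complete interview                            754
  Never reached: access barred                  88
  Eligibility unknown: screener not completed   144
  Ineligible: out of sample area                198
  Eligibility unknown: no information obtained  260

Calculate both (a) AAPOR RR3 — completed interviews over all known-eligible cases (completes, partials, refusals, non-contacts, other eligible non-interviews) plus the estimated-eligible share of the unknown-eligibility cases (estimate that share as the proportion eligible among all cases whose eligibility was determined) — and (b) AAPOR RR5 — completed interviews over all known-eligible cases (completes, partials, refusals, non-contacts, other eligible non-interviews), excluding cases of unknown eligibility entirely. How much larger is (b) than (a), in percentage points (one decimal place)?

9.4

Refusals = 115 + 291 = 406
No answer / not reached = 107 + 88 = 195
Unknown if eligible = 144 + 260 = 404
Not eligible = 44 + 198 = 242
Top = 754
Determined eligible = 754 + 45 + 406 + 195 + 109 = 1509
e = 1509 / (1509 + 242) = 1509 / 1751 = 0.8618
Eligible share of unknowns = 0.8618 × 404 = 348.17
Denominator = 1509 + 348.17 = 1857.17
RR3 = 754 / 1857.17 = 0.4060
Denominator = 754 + 45 + 406 + 195 + 109 = 1509
RR5 = 754 / 1509 = 0.4997
Difference = 49.97 − 40.60 = 9.37 percentage points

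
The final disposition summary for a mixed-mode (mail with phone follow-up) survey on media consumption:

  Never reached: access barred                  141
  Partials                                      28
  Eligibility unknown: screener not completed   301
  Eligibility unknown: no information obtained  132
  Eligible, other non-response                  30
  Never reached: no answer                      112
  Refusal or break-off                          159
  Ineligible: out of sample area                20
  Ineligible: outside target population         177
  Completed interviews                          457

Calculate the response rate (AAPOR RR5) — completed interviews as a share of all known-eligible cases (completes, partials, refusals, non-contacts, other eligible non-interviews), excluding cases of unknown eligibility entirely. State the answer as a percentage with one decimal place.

49.3%

No answer / not reached = 112 + 141 = 253
Eligibility not determined = 301 + 132 = 433
Not eligible = 177 + 20 = 197
Num: 457
Denominator: 457 + 28 + 159 + 253 + 30 = 927
RR5 = 457 / 927 = 0.4930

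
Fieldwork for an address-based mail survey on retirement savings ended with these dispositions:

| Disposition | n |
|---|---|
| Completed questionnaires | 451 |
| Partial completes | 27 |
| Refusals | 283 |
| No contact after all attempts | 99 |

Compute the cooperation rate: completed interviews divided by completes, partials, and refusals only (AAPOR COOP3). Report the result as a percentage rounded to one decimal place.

59.3%

Num: 451
Denominator: 451 + 27 + 283 = 761
COOP3 = 451 / 761 = 0.5926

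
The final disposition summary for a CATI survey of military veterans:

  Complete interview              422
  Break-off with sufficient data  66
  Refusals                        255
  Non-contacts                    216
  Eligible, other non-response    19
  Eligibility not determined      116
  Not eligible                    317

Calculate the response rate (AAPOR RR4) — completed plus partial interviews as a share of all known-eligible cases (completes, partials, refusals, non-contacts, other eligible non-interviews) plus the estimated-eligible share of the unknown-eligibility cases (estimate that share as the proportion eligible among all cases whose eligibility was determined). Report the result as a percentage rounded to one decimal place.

45.8%

Numerator → 422 + 66 = 488
Eligible (known) → 422 + 66 + 255 + 216 + 19 = 978
e = 978 / (978 + 317) = 978 / 1295 = 0.7552
Estimated eligible among unknowns → 0.7552 × 116 = 87.60
Denominator → 978 + 87.60 = 1065.60
RR4 = 488 / 1065.60 = 0.4580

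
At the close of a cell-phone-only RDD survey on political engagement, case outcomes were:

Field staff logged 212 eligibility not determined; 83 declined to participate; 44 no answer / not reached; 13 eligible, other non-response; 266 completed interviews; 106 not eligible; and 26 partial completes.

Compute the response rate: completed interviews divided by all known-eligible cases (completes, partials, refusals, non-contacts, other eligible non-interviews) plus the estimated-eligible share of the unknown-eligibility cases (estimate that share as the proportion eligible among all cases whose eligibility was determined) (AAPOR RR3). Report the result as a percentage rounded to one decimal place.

44.2%

Num = 266
Determined eligible = 266 + 26 + 83 + 44 + 13 = 432
e = 432 / (432 + 106) = 432 / 538 = 0.8030
Estimated eligible among unknowns = 0.8030 × 212 = 170.24
Denominator = 432 + 170.24 = 602.24
RR3 = 266 / 602.24 = 0.4417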